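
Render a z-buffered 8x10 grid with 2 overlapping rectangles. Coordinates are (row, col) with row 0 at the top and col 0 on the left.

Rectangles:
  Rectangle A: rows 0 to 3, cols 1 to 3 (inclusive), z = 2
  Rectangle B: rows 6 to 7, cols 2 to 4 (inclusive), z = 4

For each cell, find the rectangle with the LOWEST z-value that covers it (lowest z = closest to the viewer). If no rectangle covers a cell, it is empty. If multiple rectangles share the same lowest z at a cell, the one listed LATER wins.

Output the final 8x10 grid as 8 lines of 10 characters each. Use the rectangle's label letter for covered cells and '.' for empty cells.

.AAA......
.AAA......
.AAA......
.AAA......
..........
..........
..BBB.....
..BBB.....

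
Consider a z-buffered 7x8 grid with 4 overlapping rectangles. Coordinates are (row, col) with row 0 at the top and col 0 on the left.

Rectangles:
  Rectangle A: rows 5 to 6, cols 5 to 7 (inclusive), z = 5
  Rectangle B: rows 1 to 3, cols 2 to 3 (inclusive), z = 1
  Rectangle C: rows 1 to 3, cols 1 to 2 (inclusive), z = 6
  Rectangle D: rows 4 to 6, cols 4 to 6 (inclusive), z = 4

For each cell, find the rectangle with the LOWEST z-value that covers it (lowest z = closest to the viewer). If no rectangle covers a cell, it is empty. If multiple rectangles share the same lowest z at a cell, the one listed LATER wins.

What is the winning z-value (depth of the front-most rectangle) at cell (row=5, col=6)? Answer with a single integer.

Check cell (5,6):
  A: rows 5-6 cols 5-7 z=5 -> covers; best now A (z=5)
  B: rows 1-3 cols 2-3 -> outside (row miss)
  C: rows 1-3 cols 1-2 -> outside (row miss)
  D: rows 4-6 cols 4-6 z=4 -> covers; best now D (z=4)
Winner: D at z=4

Answer: 4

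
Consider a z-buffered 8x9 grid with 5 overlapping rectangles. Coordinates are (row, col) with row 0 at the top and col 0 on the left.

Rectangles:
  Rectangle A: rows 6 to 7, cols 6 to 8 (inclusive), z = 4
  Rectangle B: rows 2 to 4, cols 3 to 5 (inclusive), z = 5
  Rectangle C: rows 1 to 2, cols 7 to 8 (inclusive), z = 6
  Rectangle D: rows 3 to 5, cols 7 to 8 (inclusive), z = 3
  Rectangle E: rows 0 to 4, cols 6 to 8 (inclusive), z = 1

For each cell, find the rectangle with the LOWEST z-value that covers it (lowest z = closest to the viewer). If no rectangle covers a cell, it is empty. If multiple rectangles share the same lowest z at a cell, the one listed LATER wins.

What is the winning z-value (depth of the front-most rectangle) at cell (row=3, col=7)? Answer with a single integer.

Answer: 1

Derivation:
Check cell (3,7):
  A: rows 6-7 cols 6-8 -> outside (row miss)
  B: rows 2-4 cols 3-5 -> outside (col miss)
  C: rows 1-2 cols 7-8 -> outside (row miss)
  D: rows 3-5 cols 7-8 z=3 -> covers; best now D (z=3)
  E: rows 0-4 cols 6-8 z=1 -> covers; best now E (z=1)
Winner: E at z=1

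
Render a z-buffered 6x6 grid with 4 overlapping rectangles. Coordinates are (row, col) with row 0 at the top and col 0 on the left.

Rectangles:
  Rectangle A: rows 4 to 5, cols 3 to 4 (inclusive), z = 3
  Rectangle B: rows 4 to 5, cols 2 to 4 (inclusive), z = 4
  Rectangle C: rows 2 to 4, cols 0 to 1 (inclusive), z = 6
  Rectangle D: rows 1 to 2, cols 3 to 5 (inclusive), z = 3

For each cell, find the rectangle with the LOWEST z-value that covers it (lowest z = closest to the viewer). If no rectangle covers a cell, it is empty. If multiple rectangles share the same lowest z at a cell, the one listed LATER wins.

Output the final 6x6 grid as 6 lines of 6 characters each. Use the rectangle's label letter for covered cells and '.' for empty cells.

......
...DDD
CC.DDD
CC....
CCBAA.
..BAA.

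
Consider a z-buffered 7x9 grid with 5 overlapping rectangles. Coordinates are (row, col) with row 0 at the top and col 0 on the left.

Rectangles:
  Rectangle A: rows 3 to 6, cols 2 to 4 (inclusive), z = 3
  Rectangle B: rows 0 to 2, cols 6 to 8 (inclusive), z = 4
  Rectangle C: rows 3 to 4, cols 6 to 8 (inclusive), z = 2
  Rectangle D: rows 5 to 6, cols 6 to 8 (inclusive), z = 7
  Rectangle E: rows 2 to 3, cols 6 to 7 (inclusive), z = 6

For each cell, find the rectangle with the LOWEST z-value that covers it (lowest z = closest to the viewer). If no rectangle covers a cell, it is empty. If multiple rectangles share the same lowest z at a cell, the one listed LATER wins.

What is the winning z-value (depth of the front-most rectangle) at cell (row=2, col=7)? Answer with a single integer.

Answer: 4

Derivation:
Check cell (2,7):
  A: rows 3-6 cols 2-4 -> outside (row miss)
  B: rows 0-2 cols 6-8 z=4 -> covers; best now B (z=4)
  C: rows 3-4 cols 6-8 -> outside (row miss)
  D: rows 5-6 cols 6-8 -> outside (row miss)
  E: rows 2-3 cols 6-7 z=6 -> covers; best now B (z=4)
Winner: B at z=4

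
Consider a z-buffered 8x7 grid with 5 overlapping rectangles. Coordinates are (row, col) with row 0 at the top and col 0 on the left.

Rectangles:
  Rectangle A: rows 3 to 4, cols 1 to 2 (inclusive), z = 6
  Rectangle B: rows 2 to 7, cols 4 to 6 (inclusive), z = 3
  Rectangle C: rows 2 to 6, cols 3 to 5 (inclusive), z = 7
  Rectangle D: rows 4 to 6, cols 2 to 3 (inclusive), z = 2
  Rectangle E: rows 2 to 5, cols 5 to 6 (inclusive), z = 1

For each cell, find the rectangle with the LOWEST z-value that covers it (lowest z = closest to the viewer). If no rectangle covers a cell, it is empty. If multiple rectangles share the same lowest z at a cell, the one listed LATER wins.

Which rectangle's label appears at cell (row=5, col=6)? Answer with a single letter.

Answer: E

Derivation:
Check cell (5,6):
  A: rows 3-4 cols 1-2 -> outside (row miss)
  B: rows 2-7 cols 4-6 z=3 -> covers; best now B (z=3)
  C: rows 2-6 cols 3-5 -> outside (col miss)
  D: rows 4-6 cols 2-3 -> outside (col miss)
  E: rows 2-5 cols 5-6 z=1 -> covers; best now E (z=1)
Winner: E at z=1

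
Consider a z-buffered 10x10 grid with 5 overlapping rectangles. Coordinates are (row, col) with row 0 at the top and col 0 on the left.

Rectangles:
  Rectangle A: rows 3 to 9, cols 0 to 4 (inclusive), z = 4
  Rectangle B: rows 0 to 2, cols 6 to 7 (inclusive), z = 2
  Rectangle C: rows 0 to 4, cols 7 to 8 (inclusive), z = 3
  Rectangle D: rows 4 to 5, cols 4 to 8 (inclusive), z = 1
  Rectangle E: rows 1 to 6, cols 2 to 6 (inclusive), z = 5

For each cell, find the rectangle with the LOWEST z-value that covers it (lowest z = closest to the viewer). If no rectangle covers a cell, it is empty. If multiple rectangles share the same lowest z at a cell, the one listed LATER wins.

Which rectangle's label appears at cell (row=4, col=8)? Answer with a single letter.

Answer: D

Derivation:
Check cell (4,8):
  A: rows 3-9 cols 0-4 -> outside (col miss)
  B: rows 0-2 cols 6-7 -> outside (row miss)
  C: rows 0-4 cols 7-8 z=3 -> covers; best now C (z=3)
  D: rows 4-5 cols 4-8 z=1 -> covers; best now D (z=1)
  E: rows 1-6 cols 2-6 -> outside (col miss)
Winner: D at z=1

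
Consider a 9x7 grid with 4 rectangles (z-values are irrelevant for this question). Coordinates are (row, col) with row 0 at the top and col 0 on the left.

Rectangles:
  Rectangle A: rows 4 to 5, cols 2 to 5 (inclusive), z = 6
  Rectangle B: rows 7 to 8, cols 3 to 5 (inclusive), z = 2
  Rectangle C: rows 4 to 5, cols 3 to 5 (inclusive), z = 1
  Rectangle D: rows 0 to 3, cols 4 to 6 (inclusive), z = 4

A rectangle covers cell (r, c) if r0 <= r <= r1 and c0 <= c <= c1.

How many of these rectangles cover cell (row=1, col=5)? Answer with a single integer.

Answer: 1

Derivation:
Check cell (1,5):
  A: rows 4-5 cols 2-5 -> outside (row miss)
  B: rows 7-8 cols 3-5 -> outside (row miss)
  C: rows 4-5 cols 3-5 -> outside (row miss)
  D: rows 0-3 cols 4-6 -> covers
Count covering = 1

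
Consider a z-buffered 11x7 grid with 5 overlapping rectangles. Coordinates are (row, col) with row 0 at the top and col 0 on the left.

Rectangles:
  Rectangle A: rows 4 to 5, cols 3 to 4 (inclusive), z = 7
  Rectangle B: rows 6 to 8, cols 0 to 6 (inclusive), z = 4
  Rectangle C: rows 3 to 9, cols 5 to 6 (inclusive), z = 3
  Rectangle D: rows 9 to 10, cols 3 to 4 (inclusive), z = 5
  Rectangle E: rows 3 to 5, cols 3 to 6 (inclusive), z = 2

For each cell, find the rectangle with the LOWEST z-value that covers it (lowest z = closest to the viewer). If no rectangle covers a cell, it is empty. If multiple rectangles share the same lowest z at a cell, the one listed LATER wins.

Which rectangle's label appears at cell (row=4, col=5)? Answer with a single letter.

Check cell (4,5):
  A: rows 4-5 cols 3-4 -> outside (col miss)
  B: rows 6-8 cols 0-6 -> outside (row miss)
  C: rows 3-9 cols 5-6 z=3 -> covers; best now C (z=3)
  D: rows 9-10 cols 3-4 -> outside (row miss)
  E: rows 3-5 cols 3-6 z=2 -> covers; best now E (z=2)
Winner: E at z=2

Answer: E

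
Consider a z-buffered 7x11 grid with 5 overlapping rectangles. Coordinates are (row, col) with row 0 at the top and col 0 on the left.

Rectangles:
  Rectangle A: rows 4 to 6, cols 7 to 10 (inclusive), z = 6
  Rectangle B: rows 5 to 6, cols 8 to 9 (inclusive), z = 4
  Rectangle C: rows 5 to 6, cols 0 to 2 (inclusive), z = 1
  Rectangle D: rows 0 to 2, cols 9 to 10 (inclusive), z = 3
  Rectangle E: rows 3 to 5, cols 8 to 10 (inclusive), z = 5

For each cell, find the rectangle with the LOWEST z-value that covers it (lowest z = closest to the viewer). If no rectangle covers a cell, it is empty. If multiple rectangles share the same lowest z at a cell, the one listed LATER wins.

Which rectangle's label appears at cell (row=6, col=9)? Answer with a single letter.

Answer: B

Derivation:
Check cell (6,9):
  A: rows 4-6 cols 7-10 z=6 -> covers; best now A (z=6)
  B: rows 5-6 cols 8-9 z=4 -> covers; best now B (z=4)
  C: rows 5-6 cols 0-2 -> outside (col miss)
  D: rows 0-2 cols 9-10 -> outside (row miss)
  E: rows 3-5 cols 8-10 -> outside (row miss)
Winner: B at z=4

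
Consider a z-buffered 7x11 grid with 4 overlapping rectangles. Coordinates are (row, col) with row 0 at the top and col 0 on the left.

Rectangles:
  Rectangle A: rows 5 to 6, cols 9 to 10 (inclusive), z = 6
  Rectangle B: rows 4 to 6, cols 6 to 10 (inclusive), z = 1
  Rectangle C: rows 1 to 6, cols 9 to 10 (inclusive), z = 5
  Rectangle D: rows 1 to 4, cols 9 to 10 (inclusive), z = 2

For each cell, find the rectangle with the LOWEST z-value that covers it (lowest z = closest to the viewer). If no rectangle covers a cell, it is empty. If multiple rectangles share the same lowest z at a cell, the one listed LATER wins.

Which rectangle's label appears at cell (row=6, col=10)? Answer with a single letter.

Check cell (6,10):
  A: rows 5-6 cols 9-10 z=6 -> covers; best now A (z=6)
  B: rows 4-6 cols 6-10 z=1 -> covers; best now B (z=1)
  C: rows 1-6 cols 9-10 z=5 -> covers; best now B (z=1)
  D: rows 1-4 cols 9-10 -> outside (row miss)
Winner: B at z=1

Answer: B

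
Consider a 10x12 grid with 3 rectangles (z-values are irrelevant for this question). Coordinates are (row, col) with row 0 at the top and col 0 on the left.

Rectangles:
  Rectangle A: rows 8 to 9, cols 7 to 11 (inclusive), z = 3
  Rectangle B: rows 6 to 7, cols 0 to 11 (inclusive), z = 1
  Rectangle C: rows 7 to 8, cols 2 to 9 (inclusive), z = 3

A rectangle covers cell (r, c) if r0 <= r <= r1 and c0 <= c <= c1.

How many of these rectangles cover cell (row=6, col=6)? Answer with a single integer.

Answer: 1

Derivation:
Check cell (6,6):
  A: rows 8-9 cols 7-11 -> outside (row miss)
  B: rows 6-7 cols 0-11 -> covers
  C: rows 7-8 cols 2-9 -> outside (row miss)
Count covering = 1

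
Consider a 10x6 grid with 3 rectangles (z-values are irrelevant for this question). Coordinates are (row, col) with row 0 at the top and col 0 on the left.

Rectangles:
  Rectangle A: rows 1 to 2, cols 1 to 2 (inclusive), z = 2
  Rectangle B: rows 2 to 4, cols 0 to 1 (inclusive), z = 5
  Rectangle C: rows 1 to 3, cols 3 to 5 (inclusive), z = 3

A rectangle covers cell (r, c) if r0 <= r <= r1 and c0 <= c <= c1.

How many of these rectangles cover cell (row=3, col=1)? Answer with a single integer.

Answer: 1

Derivation:
Check cell (3,1):
  A: rows 1-2 cols 1-2 -> outside (row miss)
  B: rows 2-4 cols 0-1 -> covers
  C: rows 1-3 cols 3-5 -> outside (col miss)
Count covering = 1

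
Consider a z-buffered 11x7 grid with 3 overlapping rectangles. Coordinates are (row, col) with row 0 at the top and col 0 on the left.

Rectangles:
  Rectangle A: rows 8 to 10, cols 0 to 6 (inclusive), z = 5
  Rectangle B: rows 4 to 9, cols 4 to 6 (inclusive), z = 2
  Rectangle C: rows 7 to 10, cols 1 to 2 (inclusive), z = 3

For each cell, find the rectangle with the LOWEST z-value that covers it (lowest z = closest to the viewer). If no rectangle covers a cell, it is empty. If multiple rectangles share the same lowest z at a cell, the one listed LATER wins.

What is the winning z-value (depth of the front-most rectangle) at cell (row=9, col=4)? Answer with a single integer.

Check cell (9,4):
  A: rows 8-10 cols 0-6 z=5 -> covers; best now A (z=5)
  B: rows 4-9 cols 4-6 z=2 -> covers; best now B (z=2)
  C: rows 7-10 cols 1-2 -> outside (col miss)
Winner: B at z=2

Answer: 2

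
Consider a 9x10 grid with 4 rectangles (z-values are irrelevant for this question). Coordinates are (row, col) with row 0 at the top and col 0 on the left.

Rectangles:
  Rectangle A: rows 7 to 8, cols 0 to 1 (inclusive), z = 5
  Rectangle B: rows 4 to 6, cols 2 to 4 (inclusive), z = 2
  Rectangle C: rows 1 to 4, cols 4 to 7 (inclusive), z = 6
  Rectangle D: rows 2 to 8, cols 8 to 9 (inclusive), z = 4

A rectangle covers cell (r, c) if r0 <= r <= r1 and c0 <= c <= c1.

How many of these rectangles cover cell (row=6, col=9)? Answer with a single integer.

Answer: 1

Derivation:
Check cell (6,9):
  A: rows 7-8 cols 0-1 -> outside (row miss)
  B: rows 4-6 cols 2-4 -> outside (col miss)
  C: rows 1-4 cols 4-7 -> outside (row miss)
  D: rows 2-8 cols 8-9 -> covers
Count covering = 1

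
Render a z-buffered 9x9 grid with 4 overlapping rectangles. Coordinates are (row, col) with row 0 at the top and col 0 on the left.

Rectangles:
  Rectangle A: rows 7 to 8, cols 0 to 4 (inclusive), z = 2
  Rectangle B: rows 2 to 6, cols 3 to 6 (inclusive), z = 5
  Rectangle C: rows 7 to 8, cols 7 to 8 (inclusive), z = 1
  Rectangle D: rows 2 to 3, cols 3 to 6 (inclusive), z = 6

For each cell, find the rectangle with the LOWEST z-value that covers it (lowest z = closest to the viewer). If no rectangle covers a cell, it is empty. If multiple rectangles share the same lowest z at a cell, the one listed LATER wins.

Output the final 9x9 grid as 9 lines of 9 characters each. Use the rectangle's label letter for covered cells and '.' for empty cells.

.........
.........
...BBBB..
...BBBB..
...BBBB..
...BBBB..
...BBBB..
AAAAA..CC
AAAAA..CC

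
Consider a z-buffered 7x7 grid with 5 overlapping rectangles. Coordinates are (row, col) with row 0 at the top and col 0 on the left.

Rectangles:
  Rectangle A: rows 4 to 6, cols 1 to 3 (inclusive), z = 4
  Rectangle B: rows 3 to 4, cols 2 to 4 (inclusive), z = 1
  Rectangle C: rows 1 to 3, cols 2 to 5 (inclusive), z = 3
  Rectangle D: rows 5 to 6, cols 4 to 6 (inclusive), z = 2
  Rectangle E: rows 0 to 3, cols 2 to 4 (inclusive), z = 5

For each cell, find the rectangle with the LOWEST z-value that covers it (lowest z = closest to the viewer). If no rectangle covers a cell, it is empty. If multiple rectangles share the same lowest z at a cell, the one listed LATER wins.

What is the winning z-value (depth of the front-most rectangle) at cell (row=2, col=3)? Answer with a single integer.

Check cell (2,3):
  A: rows 4-6 cols 1-3 -> outside (row miss)
  B: rows 3-4 cols 2-4 -> outside (row miss)
  C: rows 1-3 cols 2-5 z=3 -> covers; best now C (z=3)
  D: rows 5-6 cols 4-6 -> outside (row miss)
  E: rows 0-3 cols 2-4 z=5 -> covers; best now C (z=3)
Winner: C at z=3

Answer: 3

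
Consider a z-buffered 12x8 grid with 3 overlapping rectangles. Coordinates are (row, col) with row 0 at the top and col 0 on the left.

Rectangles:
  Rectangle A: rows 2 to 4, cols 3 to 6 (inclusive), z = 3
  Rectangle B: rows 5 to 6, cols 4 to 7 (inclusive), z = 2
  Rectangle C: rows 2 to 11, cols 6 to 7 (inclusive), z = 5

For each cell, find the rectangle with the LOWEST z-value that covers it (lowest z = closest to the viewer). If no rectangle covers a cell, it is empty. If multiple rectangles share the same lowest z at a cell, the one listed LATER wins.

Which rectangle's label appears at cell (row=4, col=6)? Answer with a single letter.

Answer: A

Derivation:
Check cell (4,6):
  A: rows 2-4 cols 3-6 z=3 -> covers; best now A (z=3)
  B: rows 5-6 cols 4-7 -> outside (row miss)
  C: rows 2-11 cols 6-7 z=5 -> covers; best now A (z=3)
Winner: A at z=3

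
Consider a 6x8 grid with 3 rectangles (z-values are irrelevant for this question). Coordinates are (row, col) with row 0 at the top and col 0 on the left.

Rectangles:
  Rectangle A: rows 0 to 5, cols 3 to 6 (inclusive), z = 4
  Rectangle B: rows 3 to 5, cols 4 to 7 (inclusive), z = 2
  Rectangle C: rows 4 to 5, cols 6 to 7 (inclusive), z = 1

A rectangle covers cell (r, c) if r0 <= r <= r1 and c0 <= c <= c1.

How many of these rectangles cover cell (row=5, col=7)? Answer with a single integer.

Check cell (5,7):
  A: rows 0-5 cols 3-6 -> outside (col miss)
  B: rows 3-5 cols 4-7 -> covers
  C: rows 4-5 cols 6-7 -> covers
Count covering = 2

Answer: 2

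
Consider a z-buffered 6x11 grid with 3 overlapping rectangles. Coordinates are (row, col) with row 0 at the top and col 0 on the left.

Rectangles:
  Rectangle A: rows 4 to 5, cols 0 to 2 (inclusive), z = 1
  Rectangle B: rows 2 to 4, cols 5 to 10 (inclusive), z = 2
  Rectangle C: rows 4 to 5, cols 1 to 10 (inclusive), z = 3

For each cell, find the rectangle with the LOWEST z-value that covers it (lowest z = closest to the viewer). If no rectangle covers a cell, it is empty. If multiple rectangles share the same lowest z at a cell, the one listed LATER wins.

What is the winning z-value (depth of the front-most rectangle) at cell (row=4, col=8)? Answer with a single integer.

Answer: 2

Derivation:
Check cell (4,8):
  A: rows 4-5 cols 0-2 -> outside (col miss)
  B: rows 2-4 cols 5-10 z=2 -> covers; best now B (z=2)
  C: rows 4-5 cols 1-10 z=3 -> covers; best now B (z=2)
Winner: B at z=2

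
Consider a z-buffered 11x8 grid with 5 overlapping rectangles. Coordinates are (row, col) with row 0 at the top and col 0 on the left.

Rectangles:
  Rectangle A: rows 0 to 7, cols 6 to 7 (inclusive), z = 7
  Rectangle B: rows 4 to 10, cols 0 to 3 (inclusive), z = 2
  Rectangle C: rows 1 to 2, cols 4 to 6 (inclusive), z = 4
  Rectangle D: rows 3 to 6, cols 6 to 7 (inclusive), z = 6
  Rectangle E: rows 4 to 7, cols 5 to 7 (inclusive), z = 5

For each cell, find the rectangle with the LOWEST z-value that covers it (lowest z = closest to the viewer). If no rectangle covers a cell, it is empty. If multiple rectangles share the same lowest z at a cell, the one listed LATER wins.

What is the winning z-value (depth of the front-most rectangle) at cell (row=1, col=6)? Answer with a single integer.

Check cell (1,6):
  A: rows 0-7 cols 6-7 z=7 -> covers; best now A (z=7)
  B: rows 4-10 cols 0-3 -> outside (row miss)
  C: rows 1-2 cols 4-6 z=4 -> covers; best now C (z=4)
  D: rows 3-6 cols 6-7 -> outside (row miss)
  E: rows 4-7 cols 5-7 -> outside (row miss)
Winner: C at z=4

Answer: 4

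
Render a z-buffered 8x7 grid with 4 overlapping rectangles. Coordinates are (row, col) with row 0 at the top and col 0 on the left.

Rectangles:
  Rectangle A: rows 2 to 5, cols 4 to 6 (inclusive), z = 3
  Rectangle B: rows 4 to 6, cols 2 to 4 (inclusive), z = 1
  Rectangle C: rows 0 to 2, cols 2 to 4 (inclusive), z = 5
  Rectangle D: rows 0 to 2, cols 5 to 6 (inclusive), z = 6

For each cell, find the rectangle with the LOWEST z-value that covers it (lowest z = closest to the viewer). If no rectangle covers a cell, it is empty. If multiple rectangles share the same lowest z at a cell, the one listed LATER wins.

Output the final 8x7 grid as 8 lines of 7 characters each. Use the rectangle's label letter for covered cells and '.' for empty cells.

..CCCDD
..CCCDD
..CCAAA
....AAA
..BBBAA
..BBBAA
..BBB..
.......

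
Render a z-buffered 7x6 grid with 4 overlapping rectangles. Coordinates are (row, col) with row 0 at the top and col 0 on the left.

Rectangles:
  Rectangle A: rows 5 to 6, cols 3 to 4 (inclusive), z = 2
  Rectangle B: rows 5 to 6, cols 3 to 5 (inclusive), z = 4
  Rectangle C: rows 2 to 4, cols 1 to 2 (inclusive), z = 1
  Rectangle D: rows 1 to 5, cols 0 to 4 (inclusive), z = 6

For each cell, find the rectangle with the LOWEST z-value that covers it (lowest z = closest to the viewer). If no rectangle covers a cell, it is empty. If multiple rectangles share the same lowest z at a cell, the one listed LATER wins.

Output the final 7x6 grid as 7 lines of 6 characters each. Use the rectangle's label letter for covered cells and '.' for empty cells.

......
DDDDD.
DCCDD.
DCCDD.
DCCDD.
DDDAAB
...AAB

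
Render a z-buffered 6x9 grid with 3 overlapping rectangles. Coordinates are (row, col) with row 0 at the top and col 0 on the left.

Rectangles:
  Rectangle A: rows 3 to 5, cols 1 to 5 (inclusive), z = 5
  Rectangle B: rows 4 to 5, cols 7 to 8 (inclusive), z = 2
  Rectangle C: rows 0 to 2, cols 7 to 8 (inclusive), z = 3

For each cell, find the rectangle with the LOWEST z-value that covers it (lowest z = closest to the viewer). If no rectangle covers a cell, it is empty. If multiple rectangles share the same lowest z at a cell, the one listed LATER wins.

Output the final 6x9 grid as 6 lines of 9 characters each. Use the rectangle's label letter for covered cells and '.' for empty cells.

.......CC
.......CC
.......CC
.AAAAA...
.AAAAA.BB
.AAAAA.BB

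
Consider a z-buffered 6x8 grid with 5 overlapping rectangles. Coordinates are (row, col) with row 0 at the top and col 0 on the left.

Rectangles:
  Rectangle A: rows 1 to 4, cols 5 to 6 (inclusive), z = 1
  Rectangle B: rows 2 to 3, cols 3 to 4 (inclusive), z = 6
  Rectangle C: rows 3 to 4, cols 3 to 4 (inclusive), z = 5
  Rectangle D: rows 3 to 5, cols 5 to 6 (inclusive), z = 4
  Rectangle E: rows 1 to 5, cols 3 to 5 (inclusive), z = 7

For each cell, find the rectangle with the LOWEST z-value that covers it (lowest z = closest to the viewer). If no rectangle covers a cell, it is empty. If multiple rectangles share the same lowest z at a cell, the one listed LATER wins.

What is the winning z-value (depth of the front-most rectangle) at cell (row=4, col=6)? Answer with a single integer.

Check cell (4,6):
  A: rows 1-4 cols 5-6 z=1 -> covers; best now A (z=1)
  B: rows 2-3 cols 3-4 -> outside (row miss)
  C: rows 3-4 cols 3-4 -> outside (col miss)
  D: rows 3-5 cols 5-6 z=4 -> covers; best now A (z=1)
  E: rows 1-5 cols 3-5 -> outside (col miss)
Winner: A at z=1

Answer: 1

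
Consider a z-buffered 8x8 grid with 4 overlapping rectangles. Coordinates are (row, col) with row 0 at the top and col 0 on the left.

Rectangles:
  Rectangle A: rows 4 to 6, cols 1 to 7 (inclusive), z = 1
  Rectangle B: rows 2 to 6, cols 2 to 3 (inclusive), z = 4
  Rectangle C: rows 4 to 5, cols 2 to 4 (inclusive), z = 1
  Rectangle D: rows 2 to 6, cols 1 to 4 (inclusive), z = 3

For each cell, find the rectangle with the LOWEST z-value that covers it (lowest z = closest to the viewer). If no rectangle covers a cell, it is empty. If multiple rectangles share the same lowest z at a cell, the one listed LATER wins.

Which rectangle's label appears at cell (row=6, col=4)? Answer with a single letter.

Answer: A

Derivation:
Check cell (6,4):
  A: rows 4-6 cols 1-7 z=1 -> covers; best now A (z=1)
  B: rows 2-6 cols 2-3 -> outside (col miss)
  C: rows 4-5 cols 2-4 -> outside (row miss)
  D: rows 2-6 cols 1-4 z=3 -> covers; best now A (z=1)
Winner: A at z=1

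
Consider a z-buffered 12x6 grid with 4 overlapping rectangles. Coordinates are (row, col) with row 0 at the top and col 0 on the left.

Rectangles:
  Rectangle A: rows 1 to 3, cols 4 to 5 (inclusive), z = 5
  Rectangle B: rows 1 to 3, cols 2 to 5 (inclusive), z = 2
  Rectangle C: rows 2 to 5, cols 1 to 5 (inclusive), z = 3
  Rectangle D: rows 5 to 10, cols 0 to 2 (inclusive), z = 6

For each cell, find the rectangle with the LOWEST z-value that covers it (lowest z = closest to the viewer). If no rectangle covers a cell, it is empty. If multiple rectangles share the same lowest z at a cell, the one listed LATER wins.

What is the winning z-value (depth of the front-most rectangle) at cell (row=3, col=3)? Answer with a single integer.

Answer: 2

Derivation:
Check cell (3,3):
  A: rows 1-3 cols 4-5 -> outside (col miss)
  B: rows 1-3 cols 2-5 z=2 -> covers; best now B (z=2)
  C: rows 2-5 cols 1-5 z=3 -> covers; best now B (z=2)
  D: rows 5-10 cols 0-2 -> outside (row miss)
Winner: B at z=2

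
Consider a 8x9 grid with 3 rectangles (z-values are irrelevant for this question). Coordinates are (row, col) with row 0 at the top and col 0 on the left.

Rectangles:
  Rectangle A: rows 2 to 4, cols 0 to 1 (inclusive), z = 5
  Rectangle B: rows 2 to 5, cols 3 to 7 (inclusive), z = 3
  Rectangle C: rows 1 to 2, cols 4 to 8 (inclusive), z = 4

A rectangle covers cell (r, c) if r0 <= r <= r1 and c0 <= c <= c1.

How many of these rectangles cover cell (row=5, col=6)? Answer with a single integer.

Answer: 1

Derivation:
Check cell (5,6):
  A: rows 2-4 cols 0-1 -> outside (row miss)
  B: rows 2-5 cols 3-7 -> covers
  C: rows 1-2 cols 4-8 -> outside (row miss)
Count covering = 1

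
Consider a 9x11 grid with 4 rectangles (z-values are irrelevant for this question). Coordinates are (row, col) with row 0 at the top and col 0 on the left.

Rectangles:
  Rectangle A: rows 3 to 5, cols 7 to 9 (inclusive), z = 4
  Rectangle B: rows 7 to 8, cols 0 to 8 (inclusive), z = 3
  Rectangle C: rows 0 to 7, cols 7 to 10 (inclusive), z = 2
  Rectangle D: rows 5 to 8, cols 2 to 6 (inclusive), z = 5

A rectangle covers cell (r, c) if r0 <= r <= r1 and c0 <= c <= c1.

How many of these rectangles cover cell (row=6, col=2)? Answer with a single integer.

Answer: 1

Derivation:
Check cell (6,2):
  A: rows 3-5 cols 7-9 -> outside (row miss)
  B: rows 7-8 cols 0-8 -> outside (row miss)
  C: rows 0-7 cols 7-10 -> outside (col miss)
  D: rows 5-8 cols 2-6 -> covers
Count covering = 1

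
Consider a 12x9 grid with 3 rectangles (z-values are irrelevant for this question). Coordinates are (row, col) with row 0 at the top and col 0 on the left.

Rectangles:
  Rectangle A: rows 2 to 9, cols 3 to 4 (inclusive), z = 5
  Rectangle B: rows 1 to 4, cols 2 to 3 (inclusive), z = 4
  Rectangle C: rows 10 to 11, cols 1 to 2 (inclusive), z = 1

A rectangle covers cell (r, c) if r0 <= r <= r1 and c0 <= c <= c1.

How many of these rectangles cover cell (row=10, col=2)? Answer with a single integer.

Check cell (10,2):
  A: rows 2-9 cols 3-4 -> outside (row miss)
  B: rows 1-4 cols 2-3 -> outside (row miss)
  C: rows 10-11 cols 1-2 -> covers
Count covering = 1

Answer: 1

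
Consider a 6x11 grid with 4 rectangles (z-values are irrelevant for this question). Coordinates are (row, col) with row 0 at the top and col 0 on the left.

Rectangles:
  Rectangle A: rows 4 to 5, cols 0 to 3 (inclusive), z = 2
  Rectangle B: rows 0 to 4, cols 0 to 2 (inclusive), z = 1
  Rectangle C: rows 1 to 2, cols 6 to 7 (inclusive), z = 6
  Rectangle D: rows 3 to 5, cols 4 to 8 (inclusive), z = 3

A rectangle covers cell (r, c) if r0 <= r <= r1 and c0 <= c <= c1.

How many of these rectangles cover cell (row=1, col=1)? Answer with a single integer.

Check cell (1,1):
  A: rows 4-5 cols 0-3 -> outside (row miss)
  B: rows 0-4 cols 0-2 -> covers
  C: rows 1-2 cols 6-7 -> outside (col miss)
  D: rows 3-5 cols 4-8 -> outside (row miss)
Count covering = 1

Answer: 1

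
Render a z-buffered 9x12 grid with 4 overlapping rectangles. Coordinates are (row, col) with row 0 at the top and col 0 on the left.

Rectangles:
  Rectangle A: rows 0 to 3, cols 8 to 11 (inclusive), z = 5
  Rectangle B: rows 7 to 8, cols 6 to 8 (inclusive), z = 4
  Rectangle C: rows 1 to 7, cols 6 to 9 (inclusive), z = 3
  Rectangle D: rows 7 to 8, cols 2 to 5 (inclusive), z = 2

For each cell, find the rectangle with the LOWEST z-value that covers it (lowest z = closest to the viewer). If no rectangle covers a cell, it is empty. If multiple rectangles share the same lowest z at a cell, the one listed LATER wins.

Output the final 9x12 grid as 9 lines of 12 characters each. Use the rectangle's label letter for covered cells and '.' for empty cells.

........AAAA
......CCCCAA
......CCCCAA
......CCCCAA
......CCCC..
......CCCC..
......CCCC..
..DDDDCCCC..
..DDDDBBB...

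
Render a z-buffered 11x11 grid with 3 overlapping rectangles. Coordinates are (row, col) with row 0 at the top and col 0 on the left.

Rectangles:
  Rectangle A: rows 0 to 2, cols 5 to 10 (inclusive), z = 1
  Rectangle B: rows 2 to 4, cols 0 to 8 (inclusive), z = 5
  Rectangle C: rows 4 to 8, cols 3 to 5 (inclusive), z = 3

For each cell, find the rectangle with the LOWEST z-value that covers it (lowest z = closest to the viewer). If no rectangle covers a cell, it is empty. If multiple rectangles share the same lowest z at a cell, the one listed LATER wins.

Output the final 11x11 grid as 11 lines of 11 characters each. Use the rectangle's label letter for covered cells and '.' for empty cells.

.....AAAAAA
.....AAAAAA
BBBBBAAAAAA
BBBBBBBBB..
BBBCCCBBB..
...CCC.....
...CCC.....
...CCC.....
...CCC.....
...........
...........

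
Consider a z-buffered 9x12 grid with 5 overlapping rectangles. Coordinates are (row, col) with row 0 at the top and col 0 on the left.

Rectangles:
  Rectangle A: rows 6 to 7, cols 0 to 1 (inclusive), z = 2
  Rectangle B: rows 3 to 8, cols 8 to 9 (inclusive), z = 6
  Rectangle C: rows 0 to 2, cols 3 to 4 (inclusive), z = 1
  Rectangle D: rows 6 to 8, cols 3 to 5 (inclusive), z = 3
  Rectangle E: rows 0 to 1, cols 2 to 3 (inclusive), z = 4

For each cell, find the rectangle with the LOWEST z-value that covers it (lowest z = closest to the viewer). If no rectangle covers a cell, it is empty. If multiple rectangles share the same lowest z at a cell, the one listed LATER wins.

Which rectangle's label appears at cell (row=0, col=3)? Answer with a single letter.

Answer: C

Derivation:
Check cell (0,3):
  A: rows 6-7 cols 0-1 -> outside (row miss)
  B: rows 3-8 cols 8-9 -> outside (row miss)
  C: rows 0-2 cols 3-4 z=1 -> covers; best now C (z=1)
  D: rows 6-8 cols 3-5 -> outside (row miss)
  E: rows 0-1 cols 2-3 z=4 -> covers; best now C (z=1)
Winner: C at z=1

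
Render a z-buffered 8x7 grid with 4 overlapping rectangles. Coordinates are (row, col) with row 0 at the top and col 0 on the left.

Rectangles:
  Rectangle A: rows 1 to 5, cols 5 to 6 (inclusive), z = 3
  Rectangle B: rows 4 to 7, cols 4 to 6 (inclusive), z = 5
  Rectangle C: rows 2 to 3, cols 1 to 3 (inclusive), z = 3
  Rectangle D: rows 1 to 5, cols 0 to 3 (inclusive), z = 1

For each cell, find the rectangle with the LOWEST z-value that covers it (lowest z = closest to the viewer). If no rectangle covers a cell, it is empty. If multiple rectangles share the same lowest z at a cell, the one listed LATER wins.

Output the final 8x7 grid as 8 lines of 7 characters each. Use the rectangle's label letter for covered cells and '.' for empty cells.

.......
DDDD.AA
DDDD.AA
DDDD.AA
DDDDBAA
DDDDBAA
....BBB
....BBB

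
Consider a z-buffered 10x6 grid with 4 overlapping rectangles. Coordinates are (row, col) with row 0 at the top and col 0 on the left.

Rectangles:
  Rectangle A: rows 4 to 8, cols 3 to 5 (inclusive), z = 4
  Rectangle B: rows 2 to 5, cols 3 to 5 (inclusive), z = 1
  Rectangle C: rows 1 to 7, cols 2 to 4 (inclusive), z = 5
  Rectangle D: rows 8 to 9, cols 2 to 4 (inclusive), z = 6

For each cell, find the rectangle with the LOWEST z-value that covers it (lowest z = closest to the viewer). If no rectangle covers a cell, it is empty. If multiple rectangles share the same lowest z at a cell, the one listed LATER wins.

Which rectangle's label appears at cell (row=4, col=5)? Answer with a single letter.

Check cell (4,5):
  A: rows 4-8 cols 3-5 z=4 -> covers; best now A (z=4)
  B: rows 2-5 cols 3-5 z=1 -> covers; best now B (z=1)
  C: rows 1-7 cols 2-4 -> outside (col miss)
  D: rows 8-9 cols 2-4 -> outside (row miss)
Winner: B at z=1

Answer: B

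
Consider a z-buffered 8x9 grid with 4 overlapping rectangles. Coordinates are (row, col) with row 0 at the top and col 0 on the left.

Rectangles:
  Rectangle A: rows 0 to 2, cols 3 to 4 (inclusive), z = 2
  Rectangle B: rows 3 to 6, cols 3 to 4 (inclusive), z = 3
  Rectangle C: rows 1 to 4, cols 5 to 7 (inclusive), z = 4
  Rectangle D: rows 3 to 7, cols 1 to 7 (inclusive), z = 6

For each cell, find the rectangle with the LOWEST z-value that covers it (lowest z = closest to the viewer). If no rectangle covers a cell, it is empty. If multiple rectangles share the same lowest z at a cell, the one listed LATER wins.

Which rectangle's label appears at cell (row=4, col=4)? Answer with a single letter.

Answer: B

Derivation:
Check cell (4,4):
  A: rows 0-2 cols 3-4 -> outside (row miss)
  B: rows 3-6 cols 3-4 z=3 -> covers; best now B (z=3)
  C: rows 1-4 cols 5-7 -> outside (col miss)
  D: rows 3-7 cols 1-7 z=6 -> covers; best now B (z=3)
Winner: B at z=3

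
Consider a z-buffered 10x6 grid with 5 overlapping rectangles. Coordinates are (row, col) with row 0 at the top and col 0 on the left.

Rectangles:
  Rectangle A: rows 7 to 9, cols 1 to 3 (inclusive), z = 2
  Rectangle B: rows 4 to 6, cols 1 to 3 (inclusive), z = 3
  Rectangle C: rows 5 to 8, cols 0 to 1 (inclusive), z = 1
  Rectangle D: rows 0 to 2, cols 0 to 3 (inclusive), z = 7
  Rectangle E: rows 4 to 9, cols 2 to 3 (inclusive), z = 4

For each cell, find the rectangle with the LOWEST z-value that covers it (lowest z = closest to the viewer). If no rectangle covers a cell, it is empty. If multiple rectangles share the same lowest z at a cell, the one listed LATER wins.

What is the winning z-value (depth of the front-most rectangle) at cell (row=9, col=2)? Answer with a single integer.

Check cell (9,2):
  A: rows 7-9 cols 1-3 z=2 -> covers; best now A (z=2)
  B: rows 4-6 cols 1-3 -> outside (row miss)
  C: rows 5-8 cols 0-1 -> outside (row miss)
  D: rows 0-2 cols 0-3 -> outside (row miss)
  E: rows 4-9 cols 2-3 z=4 -> covers; best now A (z=2)
Winner: A at z=2

Answer: 2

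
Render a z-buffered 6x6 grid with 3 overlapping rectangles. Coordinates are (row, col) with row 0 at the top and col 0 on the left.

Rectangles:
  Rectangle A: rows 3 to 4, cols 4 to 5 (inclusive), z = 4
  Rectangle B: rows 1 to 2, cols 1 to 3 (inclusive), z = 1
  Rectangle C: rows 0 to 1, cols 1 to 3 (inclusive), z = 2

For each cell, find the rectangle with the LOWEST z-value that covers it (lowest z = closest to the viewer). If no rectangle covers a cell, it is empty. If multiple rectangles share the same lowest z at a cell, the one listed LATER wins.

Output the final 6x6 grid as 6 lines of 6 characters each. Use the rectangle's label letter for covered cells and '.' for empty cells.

.CCC..
.BBB..
.BBB..
....AA
....AA
......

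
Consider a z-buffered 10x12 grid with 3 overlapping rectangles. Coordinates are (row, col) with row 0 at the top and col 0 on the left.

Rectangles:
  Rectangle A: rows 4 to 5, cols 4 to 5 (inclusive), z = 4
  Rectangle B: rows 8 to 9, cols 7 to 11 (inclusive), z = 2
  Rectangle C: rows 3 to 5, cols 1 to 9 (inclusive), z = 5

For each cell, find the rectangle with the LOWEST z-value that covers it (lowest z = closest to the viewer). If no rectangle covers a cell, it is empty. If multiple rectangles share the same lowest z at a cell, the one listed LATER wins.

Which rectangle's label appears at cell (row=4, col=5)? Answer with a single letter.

Check cell (4,5):
  A: rows 4-5 cols 4-5 z=4 -> covers; best now A (z=4)
  B: rows 8-9 cols 7-11 -> outside (row miss)
  C: rows 3-5 cols 1-9 z=5 -> covers; best now A (z=4)
Winner: A at z=4

Answer: A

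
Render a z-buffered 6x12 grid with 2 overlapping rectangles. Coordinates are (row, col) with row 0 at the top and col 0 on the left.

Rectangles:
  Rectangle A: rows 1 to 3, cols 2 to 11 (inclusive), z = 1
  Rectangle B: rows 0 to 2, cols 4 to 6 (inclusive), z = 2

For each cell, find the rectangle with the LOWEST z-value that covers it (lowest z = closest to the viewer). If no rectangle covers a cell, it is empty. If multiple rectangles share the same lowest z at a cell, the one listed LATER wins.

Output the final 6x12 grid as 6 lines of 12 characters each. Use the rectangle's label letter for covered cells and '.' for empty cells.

....BBB.....
..AAAAAAAAAA
..AAAAAAAAAA
..AAAAAAAAAA
............
............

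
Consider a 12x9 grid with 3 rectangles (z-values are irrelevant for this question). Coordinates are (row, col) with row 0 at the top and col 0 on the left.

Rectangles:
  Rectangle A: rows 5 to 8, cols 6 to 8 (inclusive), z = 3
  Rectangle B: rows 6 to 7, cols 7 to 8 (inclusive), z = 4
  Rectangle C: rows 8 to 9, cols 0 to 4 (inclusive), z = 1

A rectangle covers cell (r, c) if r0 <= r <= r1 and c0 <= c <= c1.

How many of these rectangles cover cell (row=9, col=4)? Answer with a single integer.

Answer: 1

Derivation:
Check cell (9,4):
  A: rows 5-8 cols 6-8 -> outside (row miss)
  B: rows 6-7 cols 7-8 -> outside (row miss)
  C: rows 8-9 cols 0-4 -> covers
Count covering = 1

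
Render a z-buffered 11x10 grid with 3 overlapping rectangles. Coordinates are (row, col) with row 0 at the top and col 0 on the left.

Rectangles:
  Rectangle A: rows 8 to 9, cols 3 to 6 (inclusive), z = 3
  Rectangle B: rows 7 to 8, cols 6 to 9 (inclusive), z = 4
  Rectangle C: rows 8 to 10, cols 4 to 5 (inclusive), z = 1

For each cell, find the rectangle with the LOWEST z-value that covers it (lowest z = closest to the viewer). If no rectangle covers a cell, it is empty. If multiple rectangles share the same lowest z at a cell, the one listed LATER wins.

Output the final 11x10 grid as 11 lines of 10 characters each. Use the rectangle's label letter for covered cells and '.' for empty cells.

..........
..........
..........
..........
..........
..........
..........
......BBBB
...ACCABBB
...ACCA...
....CC....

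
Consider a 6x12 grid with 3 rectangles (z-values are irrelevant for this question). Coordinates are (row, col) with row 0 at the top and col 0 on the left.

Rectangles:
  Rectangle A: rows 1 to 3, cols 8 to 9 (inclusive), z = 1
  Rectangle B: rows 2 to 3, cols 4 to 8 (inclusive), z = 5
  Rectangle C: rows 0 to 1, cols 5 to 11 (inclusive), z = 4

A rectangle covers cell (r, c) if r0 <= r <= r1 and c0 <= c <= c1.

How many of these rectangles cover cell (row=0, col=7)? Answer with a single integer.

Check cell (0,7):
  A: rows 1-3 cols 8-9 -> outside (row miss)
  B: rows 2-3 cols 4-8 -> outside (row miss)
  C: rows 0-1 cols 5-11 -> covers
Count covering = 1

Answer: 1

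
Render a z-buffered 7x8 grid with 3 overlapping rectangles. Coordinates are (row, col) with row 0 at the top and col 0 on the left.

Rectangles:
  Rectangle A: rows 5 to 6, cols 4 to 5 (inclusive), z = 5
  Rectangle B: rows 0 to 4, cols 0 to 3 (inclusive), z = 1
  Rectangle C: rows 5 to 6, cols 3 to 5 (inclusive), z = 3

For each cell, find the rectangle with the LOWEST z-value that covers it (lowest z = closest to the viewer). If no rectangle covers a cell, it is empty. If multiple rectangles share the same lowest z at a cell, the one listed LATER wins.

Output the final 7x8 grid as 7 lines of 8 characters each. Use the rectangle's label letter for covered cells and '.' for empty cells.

BBBB....
BBBB....
BBBB....
BBBB....
BBBB....
...CCC..
...CCC..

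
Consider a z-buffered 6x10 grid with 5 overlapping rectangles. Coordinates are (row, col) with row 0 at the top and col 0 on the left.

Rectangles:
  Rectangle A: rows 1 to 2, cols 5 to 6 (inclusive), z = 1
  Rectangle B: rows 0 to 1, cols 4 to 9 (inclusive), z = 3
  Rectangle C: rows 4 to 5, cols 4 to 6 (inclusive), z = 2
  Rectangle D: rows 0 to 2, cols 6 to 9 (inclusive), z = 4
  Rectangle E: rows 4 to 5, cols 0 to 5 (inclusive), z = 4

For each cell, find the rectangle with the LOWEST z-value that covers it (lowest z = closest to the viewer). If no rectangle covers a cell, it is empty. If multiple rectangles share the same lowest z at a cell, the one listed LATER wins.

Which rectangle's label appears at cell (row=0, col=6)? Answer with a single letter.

Check cell (0,6):
  A: rows 1-2 cols 5-6 -> outside (row miss)
  B: rows 0-1 cols 4-9 z=3 -> covers; best now B (z=3)
  C: rows 4-5 cols 4-6 -> outside (row miss)
  D: rows 0-2 cols 6-9 z=4 -> covers; best now B (z=3)
  E: rows 4-5 cols 0-5 -> outside (row miss)
Winner: B at z=3

Answer: B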